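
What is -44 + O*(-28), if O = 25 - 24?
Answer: -72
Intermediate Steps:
O = 1
-44 + O*(-28) = -44 + 1*(-28) = -44 - 28 = -72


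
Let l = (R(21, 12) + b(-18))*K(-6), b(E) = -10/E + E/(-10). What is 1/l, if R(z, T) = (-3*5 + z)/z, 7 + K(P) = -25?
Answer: -315/26624 ≈ -0.011831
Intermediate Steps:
b(E) = -10/E - E/10 (b(E) = -10/E + E*(-⅒) = -10/E - E/10)
K(P) = -32 (K(P) = -7 - 25 = -32)
R(z, T) = (-15 + z)/z
l = -26624/315 (l = ((-15 + 21)/21 + (-10/(-18) - ⅒*(-18)))*(-32) = ((1/21)*6 + (-10*(-1/18) + 9/5))*(-32) = (2/7 + (5/9 + 9/5))*(-32) = (2/7 + 106/45)*(-32) = (832/315)*(-32) = -26624/315 ≈ -84.521)
1/l = 1/(-26624/315) = -315/26624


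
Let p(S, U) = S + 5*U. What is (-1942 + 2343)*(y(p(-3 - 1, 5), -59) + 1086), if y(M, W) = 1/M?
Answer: 9145607/21 ≈ 4.3551e+5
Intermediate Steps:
(-1942 + 2343)*(y(p(-3 - 1, 5), -59) + 1086) = (-1942 + 2343)*(1/((-3 - 1) + 5*5) + 1086) = 401*(1/(-4 + 25) + 1086) = 401*(1/21 + 1086) = 401*(22807/21) = 9145607/21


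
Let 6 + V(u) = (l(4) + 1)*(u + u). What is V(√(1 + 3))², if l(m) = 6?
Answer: 484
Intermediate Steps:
V(u) = -6 + 14*u (V(u) = -6 + (6 + 1)*(u + u) = -6 + 7*(2*u) = -6 + 14*u)
V(√(1 + 3))² = (-6 + 14*√(1 + 3))² = (-6 + 14*√4)² = (-6 + 14*2)² = (-6 + 28)² = 22² = 484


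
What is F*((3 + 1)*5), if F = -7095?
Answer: -141900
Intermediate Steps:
F*((3 + 1)*5) = -7095*(3 + 1)*5 = -28380*5 = -7095*20 = -141900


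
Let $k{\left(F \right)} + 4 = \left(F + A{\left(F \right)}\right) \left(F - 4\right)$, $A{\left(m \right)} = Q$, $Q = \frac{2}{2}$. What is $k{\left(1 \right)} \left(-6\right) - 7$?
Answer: $53$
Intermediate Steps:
$Q = 1$ ($Q = 2 \cdot \frac{1}{2} = 1$)
$A{\left(m \right)} = 1$
$k{\left(F \right)} = -4 + \left(1 + F\right) \left(-4 + F\right)$ ($k{\left(F \right)} = -4 + \left(F + 1\right) \left(F - 4\right) = -4 + \left(1 + F\right) \left(-4 + F\right)$)
$k{\left(1 \right)} \left(-6\right) - 7 = \left(-8 + 1^{2} - 3\right) \left(-6\right) - 7 = \left(-8 + 1 - 3\right) \left(-6\right) - 7 = \left(-10\right) \left(-6\right) - 7 = 60 - 7 = 53$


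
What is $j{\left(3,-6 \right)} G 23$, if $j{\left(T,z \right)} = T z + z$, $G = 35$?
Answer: $-19320$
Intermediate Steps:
$j{\left(T,z \right)} = z + T z$
$j{\left(3,-6 \right)} G 23 = - 6 \left(1 + 3\right) 35 \cdot 23 = \left(-6\right) 4 \cdot 35 \cdot 23 = \left(-24\right) 35 \cdot 23 = \left(-840\right) 23 = -19320$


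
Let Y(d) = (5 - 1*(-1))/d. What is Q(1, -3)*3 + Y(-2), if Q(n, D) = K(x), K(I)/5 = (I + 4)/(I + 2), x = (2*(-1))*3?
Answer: 9/2 ≈ 4.5000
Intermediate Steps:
x = -6 (x = -2*3 = -6)
Y(d) = 6/d (Y(d) = (5 + 1)/d = 6/d)
K(I) = 5*(4 + I)/(2 + I) (K(I) = 5*((I + 4)/(I + 2)) = 5*((4 + I)/(2 + I)) = 5*(4 + I)/(2 + I))
Q(n, D) = 5/2 (Q(n, D) = 5*(4 - 6)/(2 - 6) = 5*(-2)/(-4) = 5*(-1/4)*(-2) = 5/2)
Q(1, -3)*3 + Y(-2) = (5/2)*3 + 6/(-2) = 15/2 + 6*(-1/2) = 15/2 - 3 = 9/2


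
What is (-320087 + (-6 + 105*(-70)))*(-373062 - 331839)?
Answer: 230814898143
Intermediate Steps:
(-320087 + (-6 + 105*(-70)))*(-373062 - 331839) = (-320087 + (-6 - 7350))*(-704901) = (-320087 - 7356)*(-704901) = -327443*(-704901) = 230814898143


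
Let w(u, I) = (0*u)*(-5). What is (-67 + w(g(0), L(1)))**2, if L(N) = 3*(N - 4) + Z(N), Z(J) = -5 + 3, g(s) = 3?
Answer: 4489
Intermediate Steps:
Z(J) = -2
L(N) = -14 + 3*N (L(N) = 3*(N - 4) - 2 = 3*(-4 + N) - 2 = (-12 + 3*N) - 2 = -14 + 3*N)
w(u, I) = 0 (w(u, I) = 0*(-5) = 0)
(-67 + w(g(0), L(1)))**2 = (-67 + 0)**2 = (-67)**2 = 4489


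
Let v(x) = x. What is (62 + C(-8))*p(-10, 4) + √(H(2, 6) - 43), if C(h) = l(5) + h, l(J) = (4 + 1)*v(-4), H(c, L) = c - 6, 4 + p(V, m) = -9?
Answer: -442 + I*√47 ≈ -442.0 + 6.8557*I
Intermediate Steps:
p(V, m) = -13 (p(V, m) = -4 - 9 = -13)
H(c, L) = -6 + c
l(J) = -20 (l(J) = (4 + 1)*(-4) = 5*(-4) = -20)
C(h) = -20 + h
(62 + C(-8))*p(-10, 4) + √(H(2, 6) - 43) = (62 + (-20 - 8))*(-13) + √((-6 + 2) - 43) = (62 - 28)*(-13) + √(-4 - 43) = 34*(-13) + √(-47) = -442 + I*√47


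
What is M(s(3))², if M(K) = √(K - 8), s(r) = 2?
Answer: -6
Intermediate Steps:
M(K) = √(-8 + K)
M(s(3))² = (√(-8 + 2))² = (√(-6))² = (I*√6)² = -6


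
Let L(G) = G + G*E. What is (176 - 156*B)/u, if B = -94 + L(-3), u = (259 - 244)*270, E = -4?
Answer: 6718/2025 ≈ 3.3175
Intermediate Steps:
L(G) = -3*G (L(G) = G + G*(-4) = G - 4*G = -3*G)
u = 4050 (u = 15*270 = 4050)
B = -85 (B = -94 - 3*(-3) = -94 + 9 = -85)
(176 - 156*B)/u = (176 - 156*(-85))/4050 = (176 + 13260)*(1/4050) = 13436*(1/4050) = 6718/2025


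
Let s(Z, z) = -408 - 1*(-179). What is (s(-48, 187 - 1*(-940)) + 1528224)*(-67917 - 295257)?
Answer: -554928056130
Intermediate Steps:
s(Z, z) = -229 (s(Z, z) = -408 + 179 = -229)
(s(-48, 187 - 1*(-940)) + 1528224)*(-67917 - 295257) = (-229 + 1528224)*(-67917 - 295257) = 1527995*(-363174) = -554928056130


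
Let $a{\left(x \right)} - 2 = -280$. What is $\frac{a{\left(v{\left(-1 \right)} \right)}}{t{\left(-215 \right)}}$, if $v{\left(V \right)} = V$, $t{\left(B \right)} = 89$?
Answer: $- \frac{278}{89} \approx -3.1236$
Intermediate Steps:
$a{\left(x \right)} = -278$ ($a{\left(x \right)} = 2 - 280 = -278$)
$\frac{a{\left(v{\left(-1 \right)} \right)}}{t{\left(-215 \right)}} = - \frac{278}{89}$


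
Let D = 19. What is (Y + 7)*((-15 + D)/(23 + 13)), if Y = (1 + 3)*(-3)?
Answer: -5/9 ≈ -0.55556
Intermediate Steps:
Y = -12 (Y = 4*(-3) = -12)
(Y + 7)*((-15 + D)/(23 + 13)) = (-12 + 7)*((-15 + 19)/(23 + 13)) = -20/36 = -5*⅑ = -5/9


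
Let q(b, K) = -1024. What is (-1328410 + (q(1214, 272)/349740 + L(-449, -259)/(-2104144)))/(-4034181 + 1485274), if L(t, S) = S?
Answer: 34913619099499657/66991040364158640 ≈ 0.52117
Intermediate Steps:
(-1328410 + (q(1214, 272)/349740 + L(-449, -259)/(-2104144)))/(-4034181 + 1485274) = (-1328410 + (-1024/349740 - 259/(-2104144)))/(-4034181 + 1485274) = (-1328410 + (-1024*1/349740 - 259*(-1/2104144)))/(-2548907) = (-1328410 + (-256/87435 + 37/300592))*(-1/2548907) = (-1328410 - 73716457/26282261520)*(-1/2548907) = -34913619099499657/26282261520*(-1/2548907) = 34913619099499657/66991040364158640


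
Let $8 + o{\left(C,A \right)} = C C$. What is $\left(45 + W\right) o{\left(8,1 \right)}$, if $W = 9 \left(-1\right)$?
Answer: $2016$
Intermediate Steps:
$o{\left(C,A \right)} = -8 + C^{2}$ ($o{\left(C,A \right)} = -8 + C C = -8 + C^{2}$)
$W = -9$
$\left(45 + W\right) o{\left(8,1 \right)} = \left(45 - 9\right) \left(-8 + 8^{2}\right) = 36 \left(-8 + 64\right) = 36 \cdot 56 = 2016$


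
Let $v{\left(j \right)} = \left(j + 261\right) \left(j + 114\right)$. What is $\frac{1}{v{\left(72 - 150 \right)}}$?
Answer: $\frac{1}{6588} \approx 0.00015179$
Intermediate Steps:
$v{\left(j \right)} = \left(114 + j\right) \left(261 + j\right)$ ($v{\left(j \right)} = \left(261 + j\right) \left(114 + j\right) = \left(114 + j\right) \left(261 + j\right)$)
$\frac{1}{v{\left(72 - 150 \right)}} = \frac{1}{29754 + \left(72 - 150\right)^{2} + 375 \left(72 - 150\right)} = \frac{1}{29754 + \left(-78\right)^{2} + 375 \left(-78\right)} = \frac{1}{29754 + 6084 - 29250} = \frac{1}{6588}$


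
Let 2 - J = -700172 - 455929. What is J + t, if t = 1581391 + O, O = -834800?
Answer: 1902694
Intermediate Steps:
J = 1156103 (J = 2 - (-700172 - 455929) = 2 - 1*(-1156101) = 2 + 1156101 = 1156103)
t = 746591 (t = 1581391 - 834800 = 746591)
J + t = 1156103 + 746591 = 1902694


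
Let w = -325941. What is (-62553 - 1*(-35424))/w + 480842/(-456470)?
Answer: -3436727326/3542435435 ≈ -0.97016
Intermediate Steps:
(-62553 - 1*(-35424))/w + 480842/(-456470) = (-62553 - 1*(-35424))/(-325941) + 480842/(-456470) = (-62553 + 35424)*(-1/325941) + 480842*(-1/456470) = -27129*(-1/325941) - 240421/228235 = 9043/108647 - 240421/228235 = -3436727326/3542435435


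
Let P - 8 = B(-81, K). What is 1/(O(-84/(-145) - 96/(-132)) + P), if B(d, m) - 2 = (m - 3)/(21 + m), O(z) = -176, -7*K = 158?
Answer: -11/1647 ≈ -0.0066788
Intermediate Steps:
K = -158/7 (K = -⅐*158 = -158/7 ≈ -22.571)
B(d, m) = 2 + (-3 + m)/(21 + m) (B(d, m) = 2 + (m - 3)/(21 + m) = 2 + (-3 + m)/(21 + m))
P = 289/11 (P = 8 + 3*(13 - 158/7)/(21 - 158/7) = 8 + 3*(-67/7)/(-11/7) = 8 + 3*(-7/11)*(-67/7) = 8 + 201/11 = 289/11 ≈ 26.273)
1/(O(-84/(-145) - 96/(-132)) + P) = 1/(-176 + 289/11) = 1/(-1647/11) = -11/1647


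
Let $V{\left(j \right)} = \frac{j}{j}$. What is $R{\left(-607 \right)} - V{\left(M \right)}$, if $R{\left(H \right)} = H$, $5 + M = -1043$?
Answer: $-608$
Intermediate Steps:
$M = -1048$ ($M = -5 - 1043 = -1048$)
$V{\left(j \right)} = 1$
$R{\left(-607 \right)} - V{\left(M \right)} = -607 - 1 = -608$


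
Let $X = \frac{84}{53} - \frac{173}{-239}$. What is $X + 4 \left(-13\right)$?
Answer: $- \frac{629439}{12667} \approx -49.691$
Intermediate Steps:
$X = \frac{29245}{12667}$ ($X = 84 \cdot \frac{1}{53} - - \frac{173}{239} = \frac{84}{53} + \frac{173}{239} = \frac{29245}{12667} \approx 2.3088$)
$X + 4 \left(-13\right) = \frac{29245}{12667} + 4 \left(-13\right) = \frac{29245}{12667} - 52 = - \frac{629439}{12667}$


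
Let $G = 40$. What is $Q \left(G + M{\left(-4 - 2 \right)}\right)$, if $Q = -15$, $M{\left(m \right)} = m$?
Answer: $-510$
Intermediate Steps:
$Q \left(G + M{\left(-4 - 2 \right)}\right) = - 15 \left(40 - 6\right) = \left(-15\right) 34 = -510$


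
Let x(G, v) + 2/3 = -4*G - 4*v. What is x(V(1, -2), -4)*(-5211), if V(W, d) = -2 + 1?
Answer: -100746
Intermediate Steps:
V(W, d) = -1
x(G, v) = -2/3 - 4*G - 4*v (x(G, v) = -2/3 + (-4*G - 4*v) = -2/3 - 4*G - 4*v)
x(V(1, -2), -4)*(-5211) = (-2/3 - 4*(-1) - 4*(-4))*(-5211) = (-2/3 + 4 + 16)*(-5211) = (58/3)*(-5211) = -100746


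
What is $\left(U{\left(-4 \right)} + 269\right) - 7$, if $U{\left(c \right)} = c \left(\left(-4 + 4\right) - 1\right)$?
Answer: $266$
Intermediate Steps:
$U{\left(c \right)} = - c$ ($U{\left(c \right)} = c \left(0 - 1\right) = c \left(-1\right) = - c$)
$\left(U{\left(-4 \right)} + 269\right) - 7 = \left(\left(-1\right) \left(-4\right) + 269\right) - 7 = \left(4 + 269\right) - 7 = 273 - 7 = 266$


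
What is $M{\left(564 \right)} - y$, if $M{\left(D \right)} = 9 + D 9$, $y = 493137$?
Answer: $-488052$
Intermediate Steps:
$M{\left(D \right)} = 9 + 9 D$
$M{\left(564 \right)} - y = \left(9 + 9 \cdot 564\right) - 493137 = \left(9 + 5076\right) - 493137 = 5085 - 493137 = -488052$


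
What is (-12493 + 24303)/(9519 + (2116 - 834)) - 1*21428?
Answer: -231432018/10801 ≈ -21427.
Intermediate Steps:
(-12493 + 24303)/(9519 + (2116 - 834)) - 1*21428 = 11810/(9519 + 1282) - 21428 = 11810/10801 - 21428 = -231432018/10801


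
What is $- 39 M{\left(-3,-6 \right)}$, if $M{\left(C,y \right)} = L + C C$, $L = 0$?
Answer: $-351$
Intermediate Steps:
$M{\left(C,y \right)} = C^{2}$ ($M{\left(C,y \right)} = 0 + C C = 0 + C^{2} = C^{2}$)
$- 39 M{\left(-3,-6 \right)} = - 39 \left(-3\right)^{2} = \left(-39\right) 9 = -351$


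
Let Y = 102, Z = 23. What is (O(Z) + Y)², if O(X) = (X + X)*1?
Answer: 21904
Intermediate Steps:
O(X) = 2*X (O(X) = (2*X)*1 = 2*X)
(O(Z) + Y)² = (2*23 + 102)² = (46 + 102)² = 148² = 21904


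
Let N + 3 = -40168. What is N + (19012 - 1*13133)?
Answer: -34292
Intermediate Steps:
N = -40171 (N = -3 - 40168 = -40171)
N + (19012 - 1*13133) = -40171 + (19012 - 1*13133) = -40171 + (19012 - 13133) = -40171 + 5879 = -34292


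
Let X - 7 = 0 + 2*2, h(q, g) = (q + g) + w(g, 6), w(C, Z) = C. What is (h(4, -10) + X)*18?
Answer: -90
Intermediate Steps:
h(q, g) = q + 2*g (h(q, g) = (q + g) + g = (g + q) + g = q + 2*g)
X = 11 (X = 7 + (0 + 2*2) = 7 + (0 + 4) = 7 + 4 = 11)
(h(4, -10) + X)*18 = ((4 + 2*(-10)) + 11)*18 = ((4 - 20) + 11)*18 = (-16 + 11)*18 = -5*18 = -90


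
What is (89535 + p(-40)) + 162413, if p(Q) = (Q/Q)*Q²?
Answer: 253548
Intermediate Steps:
p(Q) = Q² (p(Q) = 1*Q² = Q²)
(89535 + p(-40)) + 162413 = (89535 + (-40)²) + 162413 = (89535 + 1600) + 162413 = 91135 + 162413 = 253548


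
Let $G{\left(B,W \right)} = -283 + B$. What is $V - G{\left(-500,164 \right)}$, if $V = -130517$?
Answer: $-129734$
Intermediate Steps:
$V - G{\left(-500,164 \right)} = -130517 - \left(-283 - 500\right) = -130517 - -783 = -130517 + 783 = -129734$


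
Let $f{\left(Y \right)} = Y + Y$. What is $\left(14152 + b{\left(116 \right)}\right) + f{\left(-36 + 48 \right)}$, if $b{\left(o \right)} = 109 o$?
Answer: $26820$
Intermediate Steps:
$f{\left(Y \right)} = 2 Y$
$\left(14152 + b{\left(116 \right)}\right) + f{\left(-36 + 48 \right)} = \left(14152 + 109 \cdot 116\right) + 2 \left(-36 + 48\right) = \left(14152 + 12644\right) + 2 \cdot 12 = 26796 + 24 = 26820$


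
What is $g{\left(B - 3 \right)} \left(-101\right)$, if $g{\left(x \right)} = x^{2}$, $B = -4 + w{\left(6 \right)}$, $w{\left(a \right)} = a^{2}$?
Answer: $-84941$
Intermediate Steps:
$B = 32$ ($B = -4 + 6^{2} = -4 + 36 = 32$)
$g{\left(B - 3 \right)} \left(-101\right) = \left(32 - 3\right)^{2} \left(-101\right) = 29^{2} \left(-101\right) = 841 \left(-101\right) = -84941$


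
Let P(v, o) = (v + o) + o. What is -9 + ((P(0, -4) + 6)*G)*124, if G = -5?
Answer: 1231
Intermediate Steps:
P(v, o) = v + 2*o (P(v, o) = (o + v) + o = v + 2*o)
-9 + ((P(0, -4) + 6)*G)*124 = -9 + (((0 + 2*(-4)) + 6)*(-5))*124 = -9 + (((0 - 8) + 6)*(-5))*124 = -9 + ((-8 + 6)*(-5))*124 = -9 - 2*(-5)*124 = -9 + 10*124 = -9 + 1240 = 1231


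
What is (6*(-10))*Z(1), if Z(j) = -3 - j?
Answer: 240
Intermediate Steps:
(6*(-10))*Z(1) = (6*(-10))*(-3 - 1*1) = -60*(-3 - 1) = -60*(-4) = 240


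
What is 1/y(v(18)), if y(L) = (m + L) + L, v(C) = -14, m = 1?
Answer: -1/27 ≈ -0.037037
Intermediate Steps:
y(L) = 1 + 2*L (y(L) = (1 + L) + L = 1 + 2*L)
1/y(v(18)) = 1/(1 + 2*(-14)) = 1/(1 - 28) = 1/(-27) = -1/27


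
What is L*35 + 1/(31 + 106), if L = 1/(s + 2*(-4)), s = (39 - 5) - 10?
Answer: 4811/2192 ≈ 2.1948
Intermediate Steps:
s = 24 (s = 34 - 10 = 24)
L = 1/16 (L = 1/(24 + 2*(-4)) = 1/(24 - 8) = 1/16 ≈ 0.062500)
L*35 + 1/(31 + 106) = (1/16)*35 + 1/(31 + 106) = 35/16 + 1/137 = 4811/2192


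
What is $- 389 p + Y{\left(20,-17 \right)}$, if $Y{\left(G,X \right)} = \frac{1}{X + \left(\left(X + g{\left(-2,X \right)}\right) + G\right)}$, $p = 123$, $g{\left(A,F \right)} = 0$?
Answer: $- \frac{669859}{14} \approx -47847.0$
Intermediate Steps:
$Y{\left(G,X \right)} = \frac{1}{G + 2 X}$ ($Y{\left(G,X \right)} = \frac{1}{X + \left(\left(X + 0\right) + G\right)} = \frac{1}{X + \left(X + G\right)} = \frac{1}{X + \left(G + X\right)} = \frac{1}{G + 2 X}$)
$- 389 p + Y{\left(20,-17 \right)} = \left(-389\right) 123 + \frac{1}{20 + 2 \left(-17\right)} = -47847 + \frac{1}{20 - 34} = -47847 + \frac{1}{-14} = -47847 - \frac{1}{14} = - \frac{669859}{14}$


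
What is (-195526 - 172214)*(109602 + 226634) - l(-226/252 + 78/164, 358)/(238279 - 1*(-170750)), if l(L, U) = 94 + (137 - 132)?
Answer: -16858461090377553/136343 ≈ -1.2365e+11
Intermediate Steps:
l(L, U) = 99 (l(L, U) = 94 + 5 = 99)
(-195526 - 172214)*(109602 + 226634) - l(-226/252 + 78/164, 358)/(238279 - 1*(-170750)) = (-195526 - 172214)*(109602 + 226634) - 99/(238279 - 1*(-170750)) = -367740*336236 - 99/(238279 + 170750) = -123647426640 - 99/409029 = -123647426640 - 1*33/136343 = -123647426640 - 33/136343 = -16858461090377553/136343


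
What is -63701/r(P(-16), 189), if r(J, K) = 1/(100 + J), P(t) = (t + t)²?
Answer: -71599924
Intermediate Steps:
P(t) = 4*t² (P(t) = (2*t)² = 4*t²)
-63701/r(P(-16), 189) = -63701/(1/(100 + 4*(-16)²)) = -63701/(1/(100 + 4*256)) = -63701/(1/(100 + 1024)) = -63701/(1/1124) = -63701/1/1124 = -63701*1124 = -71599924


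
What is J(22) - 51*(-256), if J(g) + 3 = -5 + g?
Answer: 13070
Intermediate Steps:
J(g) = -8 + g (J(g) = -3 + (-5 + g) = -8 + g)
J(22) - 51*(-256) = (-8 + 22) - 51*(-256) = 14 + 13056 = 13070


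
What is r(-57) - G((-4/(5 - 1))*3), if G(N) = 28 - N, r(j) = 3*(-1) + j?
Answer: -91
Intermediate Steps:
r(j) = -3 + j
r(-57) - G((-4/(5 - 1))*3) = (-3 - 57) - (28 - -4/(5 - 1)*3) = -60 - (28 - -4/4*3) = -60 - (28 - (¼)*(-4)*3) = -60 - (28 - (-1)*3) = -60 - (28 - 1*(-3)) = -60 - (28 + 3) = -60 - 1*31 = -60 - 31 = -91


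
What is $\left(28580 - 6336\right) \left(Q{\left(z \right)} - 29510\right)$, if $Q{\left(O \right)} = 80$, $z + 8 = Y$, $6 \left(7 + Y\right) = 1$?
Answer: $-654640920$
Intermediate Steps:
$Y = - \frac{41}{6}$ ($Y = -7 + \frac{1}{6} \cdot 1 = -7 + \frac{1}{6} = - \frac{41}{6} \approx -6.8333$)
$z = - \frac{89}{6}$ ($z = -8 - \frac{41}{6} = - \frac{89}{6} \approx -14.833$)
$\left(28580 - 6336\right) \left(Q{\left(z \right)} - 29510\right) = \left(28580 - 6336\right) \left(80 - 29510\right) = 22244 \left(-29430\right) = -654640920$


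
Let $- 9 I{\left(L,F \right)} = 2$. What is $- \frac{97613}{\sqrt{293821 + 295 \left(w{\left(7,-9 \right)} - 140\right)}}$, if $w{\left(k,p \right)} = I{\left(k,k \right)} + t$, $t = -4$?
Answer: $- \frac{292839 \sqrt{2261479}}{2261479} \approx -194.73$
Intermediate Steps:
$I{\left(L,F \right)} = - \frac{2}{9}$ ($I{\left(L,F \right)} = \left(- \frac{1}{9}\right) 2 = - \frac{2}{9}$)
$w{\left(k,p \right)} = - \frac{38}{9}$ ($w{\left(k,p \right)} = - \frac{2}{9} - 4 = - \frac{38}{9}$)
$- \frac{97613}{\sqrt{293821 + 295 \left(w{\left(7,-9 \right)} - 140\right)}} = - \frac{97613}{\sqrt{293821 + 295 \left(- \frac{38}{9} - 140\right)}} = - \frac{97613}{\sqrt{293821 + 295 \left(- \frac{1298}{9}\right)}} = - \frac{97613}{\sqrt{293821 - \frac{382910}{9}}} = - \frac{97613}{\sqrt{\frac{2261479}{9}}} = - \frac{97613}{\frac{1}{3} \sqrt{2261479}} = - 97613 \frac{3 \sqrt{2261479}}{2261479} = - \frac{292839 \sqrt{2261479}}{2261479}$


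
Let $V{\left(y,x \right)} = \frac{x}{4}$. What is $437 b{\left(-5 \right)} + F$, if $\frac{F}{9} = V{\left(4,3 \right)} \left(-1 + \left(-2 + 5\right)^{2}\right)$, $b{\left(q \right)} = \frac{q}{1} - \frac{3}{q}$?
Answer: $- \frac{9344}{5} \approx -1868.8$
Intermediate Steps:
$b{\left(q \right)} = q - \frac{3}{q}$ ($b{\left(q \right)} = q 1 - \frac{3}{q} = q - \frac{3}{q}$)
$V{\left(y,x \right)} = \frac{x}{4}$ ($V{\left(y,x \right)} = x \frac{1}{4} = \frac{x}{4}$)
$F = 54$ ($F = 9 \cdot \frac{1}{4} \cdot 3 \left(-1 + \left(-2 + 5\right)^{2}\right) = 9 \frac{3 \left(-1 + 3^{2}\right)}{4} = 9 \frac{3 \left(-1 + 9\right)}{4} = 9 \cdot \frac{3}{4} \cdot 8 = 9 \cdot 6 = 54$)
$437 b{\left(-5 \right)} + F = 437 \left(-5 - \frac{3}{-5}\right) + 54 = 437 \left(-5 - - \frac{3}{5}\right) + 54 = 437 \left(-5 + \frac{3}{5}\right) + 54 = 437 \left(- \frac{22}{5}\right) + 54 = - \frac{9614}{5} + 54 = - \frac{9344}{5}$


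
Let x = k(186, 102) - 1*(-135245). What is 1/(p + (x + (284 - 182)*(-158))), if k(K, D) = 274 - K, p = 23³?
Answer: 1/131384 ≈ 7.6113e-6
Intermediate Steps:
p = 12167
x = 135333 (x = (274 - 1*186) - 1*(-135245) = (274 - 186) + 135245 = 88 + 135245 = 135333)
1/(p + (x + (284 - 182)*(-158))) = 1/(12167 + (135333 + (284 - 182)*(-158))) = 1/(12167 + (135333 + 102*(-158))) = 1/(12167 + (135333 - 16116)) = 1/(12167 + 119217) = 1/131384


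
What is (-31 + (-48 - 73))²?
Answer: 23104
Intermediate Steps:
(-31 + (-48 - 73))² = (-31 - 121)² = (-152)² = 23104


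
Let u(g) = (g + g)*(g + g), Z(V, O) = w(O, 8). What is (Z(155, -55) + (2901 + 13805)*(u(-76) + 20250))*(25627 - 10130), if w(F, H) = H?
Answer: 11224042130204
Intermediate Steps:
Z(V, O) = 8
u(g) = 4*g² (u(g) = (2*g)*(2*g) = 4*g²)
(Z(155, -55) + (2901 + 13805)*(u(-76) + 20250))*(25627 - 10130) = (8 + (2901 + 13805)*(4*(-76)² + 20250))*(25627 - 10130) = (8 + 16706*(4*5776 + 20250))*15497 = (8 + 16706*(23104 + 20250))*15497 = (8 + 16706*43354)*15497 = (8 + 724271924)*15497 = 724271932*15497 = 11224042130204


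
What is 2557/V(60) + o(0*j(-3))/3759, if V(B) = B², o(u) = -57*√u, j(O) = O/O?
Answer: 2557/3600 ≈ 0.71028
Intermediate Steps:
j(O) = 1
2557/V(60) + o(0*j(-3))/3759 = 2557/(60²) - 57*√(0*1)/3759 = 2557/3600 - 57*√0*(1/3759) = 2557*(1/3600) - 57*0*(1/3759) = 2557/3600 + 0*(1/3759) = 2557/3600 + 0 = 2557/3600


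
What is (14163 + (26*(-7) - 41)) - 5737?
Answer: 8203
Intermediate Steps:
(14163 + (26*(-7) - 41)) - 5737 = (14163 + (-182 - 41)) - 5737 = (14163 - 223) - 5737 = 13940 - 5737 = 8203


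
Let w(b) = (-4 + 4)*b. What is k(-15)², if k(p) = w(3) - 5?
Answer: 25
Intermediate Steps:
w(b) = 0 (w(b) = 0*b = 0)
k(p) = -5 (k(p) = 0 - 5 = -5)
k(-15)² = (-5)² = 25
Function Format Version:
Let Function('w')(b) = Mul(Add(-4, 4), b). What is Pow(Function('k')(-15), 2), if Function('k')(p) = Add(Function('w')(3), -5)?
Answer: 25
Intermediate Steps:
Function('w')(b) = 0 (Function('w')(b) = Mul(0, b) = 0)
Function('k')(p) = -5 (Function('k')(p) = Add(0, -5) = -5)
Pow(Function('k')(-15), 2) = Pow(-5, 2) = 25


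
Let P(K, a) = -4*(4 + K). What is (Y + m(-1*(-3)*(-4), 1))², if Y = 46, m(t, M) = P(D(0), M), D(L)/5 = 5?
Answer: 4900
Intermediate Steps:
D(L) = 25 (D(L) = 5*5 = 25)
P(K, a) = -16 - 4*K
m(t, M) = -116 (m(t, M) = -16 - 4*25 = -16 - 100 = -116)
(Y + m(-1*(-3)*(-4), 1))² = (46 - 116)² = (-70)² = 4900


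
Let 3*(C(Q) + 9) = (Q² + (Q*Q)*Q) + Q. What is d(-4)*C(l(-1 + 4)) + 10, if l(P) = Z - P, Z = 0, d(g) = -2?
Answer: 42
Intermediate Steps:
l(P) = -P (l(P) = 0 - P = -P)
C(Q) = -9 + Q/3 + Q²/3 + Q³/3 (C(Q) = -9 + ((Q² + (Q*Q)*Q) + Q)/3 = -9 + ((Q² + Q²*Q) + Q)/3 = -9 + ((Q² + Q³) + Q)/3 = -9 + (Q + Q² + Q³)/3 = -9 + (Q/3 + Q²/3 + Q³/3) = -9 + Q/3 + Q²/3 + Q³/3)
d(-4)*C(l(-1 + 4)) + 10 = -2*(-9 + (-(-1 + 4))/3 + (-(-1 + 4))²/3 + (-(-1 + 4))³/3) + 10 = -2*(-9 + (-1*3)/3 + (-1*3)²/3 + (-1*3)³/3) + 10 = -2*(-9 + (⅓)*(-3) + (⅓)*(-3)² + (⅓)*(-3)³) + 10 = -2*(-9 - 1 + (⅓)*9 + (⅓)*(-27)) + 10 = -2*(-9 - 1 + 3 - 9) + 10 = -2*(-16) + 10 = 32 + 10 = 42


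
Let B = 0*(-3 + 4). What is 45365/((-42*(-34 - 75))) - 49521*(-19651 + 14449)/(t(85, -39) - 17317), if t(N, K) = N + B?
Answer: -98212400183/6574008 ≈ -14940.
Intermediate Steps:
B = 0 (B = 0*1 = 0)
t(N, K) = N (t(N, K) = N + 0 = N)
45365/((-42*(-34 - 75))) - 49521*(-19651 + 14449)/(t(85, -39) - 17317) = 45365/((-42*(-34 - 75))) - 49521*(-19651 + 14449)/(85 - 17317) = 45365/((-42*(-109))) - 49521/((-17232/(-5202))) = 45365/4578 - 49521/((-17232*(-1/5202))) = 45365*(1/4578) - 49521/2872/867 = 45365/4578 - 49521*867/2872 = 45365/4578 - 42934707/2872 = -98212400183/6574008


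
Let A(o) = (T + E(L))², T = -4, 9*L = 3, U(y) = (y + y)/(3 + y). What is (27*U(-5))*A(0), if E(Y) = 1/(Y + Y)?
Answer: 3375/4 ≈ 843.75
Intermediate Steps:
U(y) = 2*y/(3 + y) (U(y) = (2*y)/(3 + y) = 2*y/(3 + y))
L = ⅓ (L = (⅑)*3 = ⅓ ≈ 0.33333)
E(Y) = 1/(2*Y)
A(o) = 25/4 (A(o) = (-4 + 1/(2*(⅓)))² = (-4 + (½)*3)² = (-4 + 3/2)² = (-5/2)² = 25/4)
(27*U(-5))*A(0) = (27*(2*(-5)/(3 - 5)))*(25/4) = (27*(2*(-5)/(-2)))*(25/4) = (27*(2*(-5)*(-½)))*(25/4) = (27*5)*(25/4) = 135*(25/4) = 3375/4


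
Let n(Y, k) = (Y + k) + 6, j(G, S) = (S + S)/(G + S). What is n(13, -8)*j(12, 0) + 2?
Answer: 2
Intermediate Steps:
j(G, S) = 2*S/(G + S) (j(G, S) = (2*S)/(G + S) = 2*S/(G + S))
n(Y, k) = 6 + Y + k
n(13, -8)*j(12, 0) + 2 = (6 + 13 - 8)*(2*0/(12 + 0)) + 2 = 11*(2*0/12) + 2 = 11*(2*0*(1/12)) + 2 = 11*0 + 2 = 0 + 2 = 2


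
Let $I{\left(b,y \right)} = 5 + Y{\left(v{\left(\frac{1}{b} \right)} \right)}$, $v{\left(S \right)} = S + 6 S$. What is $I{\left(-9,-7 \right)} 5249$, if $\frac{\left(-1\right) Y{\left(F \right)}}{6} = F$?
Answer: $\frac{152221}{3} \approx 50740.0$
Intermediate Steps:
$v{\left(S \right)} = 7 S$
$Y{\left(F \right)} = - 6 F$
$I{\left(b,y \right)} = 5 - \frac{42}{b}$ ($I{\left(b,y \right)} = 5 - 6 \frac{7}{b} = 5 - \frac{42}{b}$)
$I{\left(-9,-7 \right)} 5249 = \left(5 - \frac{42}{-9}\right) 5249 = \left(5 - - \frac{14}{3}\right) 5249 = \left(5 + \frac{14}{3}\right) 5249 = \frac{29}{3} \cdot 5249 = \frac{152221}{3}$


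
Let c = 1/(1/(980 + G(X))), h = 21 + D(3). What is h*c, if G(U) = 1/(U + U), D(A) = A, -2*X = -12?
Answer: 23522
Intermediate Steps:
X = 6 (X = -½*(-12) = 6)
h = 24 (h = 21 + 3 = 24)
G(U) = 1/(2*U)
c = 11761/12 (c = 1/(1/(980 + (½)/6)) = 1/(1/(980 + (½)*(⅙))) = 1/(1/(980 + 1/12)) = 1/(1/(11761/12)) = 1/(12/11761) = 11761/12 ≈ 980.08)
h*c = 24*(11761/12) = 23522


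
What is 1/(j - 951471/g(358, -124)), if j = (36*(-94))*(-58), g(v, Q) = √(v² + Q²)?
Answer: 3130320320/614293641284391 + 211438*√35885/614293641284391 ≈ 5.1610e-6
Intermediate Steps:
g(v, Q) = √(Q² + v²)
j = 196272 (j = -3384*(-58) = 196272)
1/(j - 951471/g(358, -124)) = 1/(196272 - 951471/√((-124)² + 358²)) = 1/(196272 - 951471/√(15376 + 128164)) = 1/(196272 - 951471*√35885/71770)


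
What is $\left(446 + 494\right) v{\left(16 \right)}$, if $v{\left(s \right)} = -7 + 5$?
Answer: $-1880$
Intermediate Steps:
$v{\left(s \right)} = -2$
$\left(446 + 494\right) v{\left(16 \right)} = \left(446 + 494\right) \left(-2\right) = 940 \left(-2\right) = -1880$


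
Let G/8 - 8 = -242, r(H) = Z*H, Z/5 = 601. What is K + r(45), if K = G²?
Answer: 3639609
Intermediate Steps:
Z = 3005 (Z = 5*601 = 3005)
r(H) = 3005*H
G = -1872 (G = 64 + 8*(-242) = 64 - 1936 = -1872)
K = 3504384 (K = (-1872)² = 3504384)
K + r(45) = 3504384 + 3005*45 = 3504384 + 135225 = 3639609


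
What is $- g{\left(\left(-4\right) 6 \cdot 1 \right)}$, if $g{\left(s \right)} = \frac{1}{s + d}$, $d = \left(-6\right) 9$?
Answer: $\frac{1}{78} \approx 0.012821$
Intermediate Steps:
$d = -54$
$g{\left(s \right)} = \frac{1}{-54 + s}$ ($g{\left(s \right)} = \frac{1}{s - 54} = \frac{1}{-54 + s}$)
$- g{\left(\left(-4\right) 6 \cdot 1 \right)} = - \frac{1}{-54 + \left(-4\right) 6 \cdot 1} = - \frac{1}{-54 - 24} = - \frac{1}{-78} = \left(-1\right) \left(- \frac{1}{78}\right) = \frac{1}{78}$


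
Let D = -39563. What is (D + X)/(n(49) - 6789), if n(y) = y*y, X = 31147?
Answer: 2104/1097 ≈ 1.9180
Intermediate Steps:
n(y) = y²
(D + X)/(n(49) - 6789) = (-39563 + 31147)/(49² - 6789) = -8416/(2401 - 6789) = -8416/(-4388) = -8416*(-1/4388) = 2104/1097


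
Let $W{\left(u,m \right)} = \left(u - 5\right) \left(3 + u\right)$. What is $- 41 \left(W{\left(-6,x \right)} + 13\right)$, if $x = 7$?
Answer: $-1886$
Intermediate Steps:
$W{\left(u,m \right)} = \left(-5 + u\right) \left(3 + u\right)$
$- 41 \left(W{\left(-6,x \right)} + 13\right) = - 41 \left(\left(-15 + \left(-6\right)^{2} - -12\right) + 13\right) = - 41 \left(\left(-15 + 36 + 12\right) + 13\right) = - 41 \left(33 + 13\right) = \left(-41\right) 46 = -1886$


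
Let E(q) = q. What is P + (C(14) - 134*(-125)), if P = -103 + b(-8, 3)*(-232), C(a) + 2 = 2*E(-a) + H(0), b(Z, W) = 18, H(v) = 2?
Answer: 12443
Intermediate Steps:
C(a) = -2*a (C(a) = -2 + (2*(-a) + 2) = -2 + (-2*a + 2) = -2 + (2 - 2*a) = -2*a)
P = -4279 (P = -103 + 18*(-232) = -103 - 4176 = -4279)
P + (C(14) - 134*(-125)) = -4279 + (-2*14 - 134*(-125)) = -4279 + (-28 + 16750) = -4279 + 16722 = 12443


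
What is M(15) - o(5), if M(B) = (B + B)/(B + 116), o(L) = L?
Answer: -625/131 ≈ -4.7710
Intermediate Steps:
M(B) = 2*B/(116 + B) (M(B) = (2*B)/(116 + B) = 2*B/(116 + B))
M(15) - o(5) = 2*15/(116 + 15) - 1*5 = 2*15/131 - 5 = 2*15*(1/131) - 5 = 30/131 - 5 = -625/131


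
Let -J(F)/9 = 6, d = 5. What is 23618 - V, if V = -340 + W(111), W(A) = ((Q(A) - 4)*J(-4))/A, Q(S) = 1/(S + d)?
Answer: 51409701/2146 ≈ 23956.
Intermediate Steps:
J(F) = -54 (J(F) = -9*6 = -54)
Q(S) = 1/(5 + S) (Q(S) = 1/(S + 5) = 1/(5 + S))
W(A) = (216 - 54/(5 + A))/A (W(A) = ((1/(5 + A) - 4)*(-54))/A = ((-4 + 1/(5 + A))*(-54))/A = (216 - 54/(5 + A))/A)
V = -725473/2146 (V = -340 + 54*(19 + 4*111)/(111*(5 + 111)) = -340 + 54*(1/111)*(19 + 444)/116 = -340 + 54*(1/111)*(1/116)*463 = -340 + 4167/2146 = -725473/2146 ≈ -338.06)
23618 - V = 23618 - 1*(-725473/2146) = 23618 + 725473/2146 = 51409701/2146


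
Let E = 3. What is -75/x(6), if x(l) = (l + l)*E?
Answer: -25/12 ≈ -2.0833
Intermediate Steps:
x(l) = 6*l (x(l) = (l + l)*3 = (2*l)*3 = 6*l)
-75/x(6) = -75/(6*6) = -75/36 = -75*1/36 = -25/12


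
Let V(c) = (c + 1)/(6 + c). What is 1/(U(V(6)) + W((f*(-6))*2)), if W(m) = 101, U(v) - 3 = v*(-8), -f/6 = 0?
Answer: 3/298 ≈ 0.010067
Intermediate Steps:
f = 0 (f = -6*0 = 0)
V(c) = (1 + c)/(6 + c)
U(v) = 3 - 8*v (U(v) = 3 + v*(-8) = 3 - 8*v)
1/(U(V(6)) + W((f*(-6))*2)) = 1/((3 - 8*(1 + 6)/(6 + 6)) + 101) = 1/((3 - 8*7/12) + 101) = 1/((3 - 14/3) + 101) = 1/(-5/3 + 101) = 1/(298/3) = 3/298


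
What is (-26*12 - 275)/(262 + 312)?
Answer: -587/574 ≈ -1.0226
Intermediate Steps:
(-26*12 - 275)/(262 + 312) = (-312 - 275)/574 = -587*1/574 = -587/574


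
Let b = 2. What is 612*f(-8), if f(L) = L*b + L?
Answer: -14688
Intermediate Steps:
f(L) = 3*L (f(L) = L*2 + L = 2*L + L = 3*L)
612*f(-8) = 612*(3*(-8)) = 612*(-24) = -14688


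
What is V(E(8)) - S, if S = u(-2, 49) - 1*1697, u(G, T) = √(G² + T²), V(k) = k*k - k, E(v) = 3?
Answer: 1703 - √2405 ≈ 1654.0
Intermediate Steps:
V(k) = k² - k
S = -1697 + √2405 (S = √((-2)² + 49²) - 1*1697 = √(4 + 2401) - 1697 = √2405 - 1697 = -1697 + √2405 ≈ -1648.0)
V(E(8)) - S = 3*(-1 + 3) - (-1697 + √2405) = 3*2 + (1697 - √2405) = 6 + (1697 - √2405) = 1703 - √2405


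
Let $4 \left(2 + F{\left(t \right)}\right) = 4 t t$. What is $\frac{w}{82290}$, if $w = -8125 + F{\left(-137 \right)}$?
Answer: $\frac{5321}{41145} \approx 0.12932$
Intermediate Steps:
$F{\left(t \right)} = -2 + t^{2}$ ($F{\left(t \right)} = -2 + \frac{4 t t}{4} = -2 + \frac{4 t^{2}}{4} = -2 + t^{2}$)
$w = 10642$ ($w = -8125 - \left(2 - \left(-137\right)^{2}\right) = -8125 + \left(-2 + 18769\right) = -8125 + 18767 = 10642$)
$\frac{w}{82290} = \frac{10642}{82290} = 10642 \cdot \frac{1}{82290} = \frac{5321}{41145}$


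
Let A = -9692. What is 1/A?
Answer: -1/9692 ≈ -0.00010318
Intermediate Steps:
1/A = 1/(-9692) = -1/9692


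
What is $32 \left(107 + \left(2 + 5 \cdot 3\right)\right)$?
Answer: $3968$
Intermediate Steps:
$32 \left(107 + \left(2 + 5 \cdot 3\right)\right) = 32 \left(107 + \left(2 + 15\right)\right) = 32 \left(107 + 17\right) = 32 \cdot 124 = 3968$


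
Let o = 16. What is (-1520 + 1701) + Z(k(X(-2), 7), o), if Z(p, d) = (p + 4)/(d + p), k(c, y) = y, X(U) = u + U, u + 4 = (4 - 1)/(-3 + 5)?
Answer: 4174/23 ≈ 181.48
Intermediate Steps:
u = -5/2 (u = -4 + (4 - 1)/(-3 + 5) = -4 + 3/2 = -5/2 ≈ -2.5000)
X(U) = -5/2 + U
Z(p, d) = (4 + p)/(d + p)
(-1520 + 1701) + Z(k(X(-2), 7), o) = (-1520 + 1701) + (4 + 7)/(16 + 7) = 181 + 11/23 = 4174/23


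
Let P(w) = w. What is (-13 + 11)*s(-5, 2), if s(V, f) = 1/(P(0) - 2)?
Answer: 1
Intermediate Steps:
s(V, f) = -1/2 (s(V, f) = 1/(0 - 2) = 1/(-2) = -1/2)
(-13 + 11)*s(-5, 2) = (-13 + 11)*(-1/2) = -2*(-1/2) = 1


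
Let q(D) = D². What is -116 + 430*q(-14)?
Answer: 84164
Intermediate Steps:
-116 + 430*q(-14) = -116 + 430*(-14)² = -116 + 430*196 = -116 + 84280 = 84164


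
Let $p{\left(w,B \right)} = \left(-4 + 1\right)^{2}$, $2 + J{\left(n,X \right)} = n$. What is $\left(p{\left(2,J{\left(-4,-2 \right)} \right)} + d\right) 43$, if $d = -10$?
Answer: $-43$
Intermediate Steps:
$J{\left(n,X \right)} = -2 + n$
$p{\left(w,B \right)} = 9$ ($p{\left(w,B \right)} = \left(-3\right)^{2} = 9$)
$\left(p{\left(2,J{\left(-4,-2 \right)} \right)} + d\right) 43 = \left(9 - 10\right) 43 = \left(-1\right) 43 = -43$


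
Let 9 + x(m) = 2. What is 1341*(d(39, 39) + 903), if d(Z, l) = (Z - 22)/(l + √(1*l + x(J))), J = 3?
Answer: 1803953430/1489 - 91188*√2/1489 ≈ 1.2114e+6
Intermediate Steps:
x(m) = -7 (x(m) = -9 + 2 = -7)
d(Z, l) = (-22 + Z)/(l + √(-7 + l)) (d(Z, l) = (Z - 22)/(l + √(1*l - 7)) = (-22 + Z)/(l + √(l - 7)) = (-22 + Z)/(l + √(-7 + l)))
1341*(d(39, 39) + 903) = 1341*((-22 + 39)/(39 + √(-7 + 39)) + 903) = 1341*(17/(39 + √32) + 903) = 1341*(17/(39 + 4*√2) + 903) = 1341*(903 + 17/(39 + 4*√2)) = 1210923 + 22797/(39 + 4*√2)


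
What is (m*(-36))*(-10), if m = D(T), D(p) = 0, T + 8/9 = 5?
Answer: 0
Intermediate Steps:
T = 37/9 (T = -8/9 + 5 = 37/9 ≈ 4.1111)
m = 0
(m*(-36))*(-10) = (0*(-36))*(-10) = 0*(-10) = 0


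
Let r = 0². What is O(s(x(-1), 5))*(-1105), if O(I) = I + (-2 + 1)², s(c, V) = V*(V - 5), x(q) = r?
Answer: -1105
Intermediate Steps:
r = 0
x(q) = 0
s(c, V) = V*(-5 + V)
O(I) = 1 + I (O(I) = I + (-1)² = I + 1 = 1 + I)
O(s(x(-1), 5))*(-1105) = (1 + 5*(-5 + 5))*(-1105) = (1 + 5*0)*(-1105) = (1 + 0)*(-1105) = 1*(-1105) = -1105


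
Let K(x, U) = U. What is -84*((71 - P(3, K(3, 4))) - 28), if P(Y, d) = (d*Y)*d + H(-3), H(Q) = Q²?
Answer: 1176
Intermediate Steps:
P(Y, d) = 9 + Y*d² (P(Y, d) = (d*Y)*d + (-3)² = (Y*d)*d + 9 = Y*d² + 9 = 9 + Y*d²)
-84*((71 - P(3, K(3, 4))) - 28) = -84*((71 - (9 + 3*4²)) - 28) = -84*((71 - (9 + 3*16)) - 28) = -84*((71 - (9 + 48)) - 28) = -84*((71 - 1*57) - 28) = -84*((71 - 57) - 28) = -84*(14 - 28) = -84*(-14) = 1176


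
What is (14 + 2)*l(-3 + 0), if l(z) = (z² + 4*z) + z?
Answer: -96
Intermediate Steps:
l(z) = z² + 5*z
(14 + 2)*l(-3 + 0) = (14 + 2)*((-3 + 0)*(5 + (-3 + 0))) = 16*(-3*(5 - 3)) = 16*(-3*2) = 16*(-6) = -96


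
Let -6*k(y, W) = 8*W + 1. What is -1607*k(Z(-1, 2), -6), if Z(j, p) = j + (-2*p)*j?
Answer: -75529/6 ≈ -12588.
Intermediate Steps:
Z(j, p) = j - 2*j*p
k(y, W) = -⅙ - 4*W/3 (k(y, W) = -(8*W + 1)/6 = -(1 + 8*W)/6 = -⅙ - 4*W/3)
-1607*k(Z(-1, 2), -6) = -1607*(-⅙ - 4/3*(-6)) = -1607*(-⅙ + 8) = -1607*47/6 = -75529/6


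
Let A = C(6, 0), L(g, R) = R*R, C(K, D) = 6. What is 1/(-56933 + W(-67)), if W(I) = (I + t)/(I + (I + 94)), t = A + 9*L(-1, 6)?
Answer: -40/2277583 ≈ -1.7562e-5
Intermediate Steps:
L(g, R) = R²
A = 6
t = 330 (t = 6 + 9*6² = 6 + 9*36 = 6 + 324 = 330)
W(I) = (330 + I)/(94 + 2*I) (W(I) = (I + 330)/(I + (I + 94)) = (330 + I)/(I + (94 + I)) = (330 + I)/(94 + 2*I))
1/(-56933 + W(-67)) = 1/(-56933 + (330 - 67)/(2*(47 - 67))) = 1/(-56933 + (½)*263/(-20)) = 1/(-56933 + (½)*(-1/20)*263) = 1/(-56933 - 263/40) = 1/(-2277583/40) = -40/2277583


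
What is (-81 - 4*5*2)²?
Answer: 14641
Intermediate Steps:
(-81 - 4*5*2)² = (-81 - 20*2)² = (-81 - 40)² = (-121)² = 14641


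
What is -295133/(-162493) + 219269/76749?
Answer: 58280840234/12471175257 ≈ 4.6732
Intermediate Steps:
-295133/(-162493) + 219269/76749 = -295133*(-1/162493) + 219269*(1/76749) = 295133/162493 + 219269/76749 = 58280840234/12471175257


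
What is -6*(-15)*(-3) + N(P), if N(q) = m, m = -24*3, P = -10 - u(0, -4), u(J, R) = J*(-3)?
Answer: -342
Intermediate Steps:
u(J, R) = -3*J
P = -10 (P = -10 - (-3)*0 = -10 - 1*0 = -10 + 0 = -10)
m = -72
N(q) = -72
-6*(-15)*(-3) + N(P) = -6*(-15)*(-3) - 72 = 90*(-3) - 72 = -270 - 72 = -342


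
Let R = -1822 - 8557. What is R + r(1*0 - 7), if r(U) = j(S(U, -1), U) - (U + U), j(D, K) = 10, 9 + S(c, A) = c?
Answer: -10355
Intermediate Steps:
S(c, A) = -9 + c
R = -10379
r(U) = 10 - 2*U (r(U) = 10 - (U + U) = 10 - 2*U)
R + r(1*0 - 7) = -10379 + (10 - 2*(1*0 - 7)) = -10379 + (10 - 2*(0 - 7)) = -10379 + (10 - 2*(-7)) = -10379 + (10 + 14) = -10379 + 24 = -10355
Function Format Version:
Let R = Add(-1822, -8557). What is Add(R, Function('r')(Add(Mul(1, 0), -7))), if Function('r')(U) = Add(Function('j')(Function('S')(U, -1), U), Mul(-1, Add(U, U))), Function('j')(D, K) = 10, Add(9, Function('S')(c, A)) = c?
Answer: -10355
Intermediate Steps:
Function('S')(c, A) = Add(-9, c)
R = -10379
Function('r')(U) = Add(10, Mul(-2, U)) (Function('r')(U) = Add(10, Mul(-1, Add(U, U))) = Add(10, Mul(-1, Mul(2, U))) = Add(10, Mul(-2, U)))
Add(R, Function('r')(Add(Mul(1, 0), -7))) = Add(-10379, Add(10, Mul(-2, Add(Mul(1, 0), -7)))) = Add(-10379, Add(10, Mul(-2, Add(0, -7)))) = Add(-10379, Add(10, Mul(-2, -7))) = Add(-10379, Add(10, 14)) = Add(-10379, 24) = -10355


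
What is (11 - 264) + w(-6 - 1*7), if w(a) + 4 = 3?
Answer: -254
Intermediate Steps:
w(a) = -1 (w(a) = -4 + 3 = -1)
(11 - 264) + w(-6 - 1*7) = (11 - 264) - 1 = -253 - 1 = -254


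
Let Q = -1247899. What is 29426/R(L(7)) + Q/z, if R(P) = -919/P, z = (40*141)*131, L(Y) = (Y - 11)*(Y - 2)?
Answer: 433675297619/678993960 ≈ 638.70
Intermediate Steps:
L(Y) = (-11 + Y)*(-2 + Y)
z = 738840 (z = 5640*131 = 738840)
29426/R(L(7)) + Q/z = 29426/((-919/(22 + 7² - 13*7))) - 1247899/738840 = 29426/((-919/(22 + 49 - 91))) - 1247899*1/738840 = 29426/((-919/(-20))) - 1247899/738840 = 29426/((-919*(-1/20))) - 1247899/738840 = 29426/(919/20) - 1247899/738840 = 29426*(20/919) - 1247899/738840 = 588520/919 - 1247899/738840 = 433675297619/678993960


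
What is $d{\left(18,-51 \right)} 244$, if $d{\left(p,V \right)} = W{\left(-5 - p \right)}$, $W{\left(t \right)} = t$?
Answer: $-5612$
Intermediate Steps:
$d{\left(p,V \right)} = -5 - p$
$d{\left(18,-51 \right)} 244 = \left(-5 - 18\right) 244 = \left(-23\right) 244 = -5612$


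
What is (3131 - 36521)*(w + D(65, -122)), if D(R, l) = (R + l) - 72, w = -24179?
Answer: 811644120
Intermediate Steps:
D(R, l) = -72 + R + l
(3131 - 36521)*(w + D(65, -122)) = (3131 - 36521)*(-24179 + (-72 + 65 - 122)) = -33390*(-24179 - 129) = -33390*(-24308) = 811644120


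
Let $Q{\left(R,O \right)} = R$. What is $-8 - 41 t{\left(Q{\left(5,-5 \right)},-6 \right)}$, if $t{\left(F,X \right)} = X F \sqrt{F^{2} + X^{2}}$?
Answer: $-8 + 1230 \sqrt{61} \approx 9598.6$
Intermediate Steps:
$t{\left(F,X \right)} = F X \sqrt{F^{2} + X^{2}}$
$-8 - 41 t{\left(Q{\left(5,-5 \right)},-6 \right)} = -8 - 41 \cdot 5 \left(-6\right) \sqrt{5^{2} + \left(-6\right)^{2}} = -8 - 41 \cdot 5 \left(-6\right) \sqrt{25 + 36} = -8 - 41 \cdot 5 \left(-6\right) \sqrt{61} = -8 - 41 \left(- 30 \sqrt{61}\right) = -8 + 1230 \sqrt{61}$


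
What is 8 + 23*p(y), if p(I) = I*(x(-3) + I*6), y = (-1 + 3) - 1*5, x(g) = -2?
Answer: 1388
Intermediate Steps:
y = -3 (y = 2 - 5 = -3)
p(I) = I*(-2 + 6*I) (p(I) = I*(-2 + I*6) = I*(-2 + 6*I))
8 + 23*p(y) = 8 + 23*(2*(-3)*(-1 + 3*(-3))) = 8 + 23*(2*(-3)*(-1 - 9)) = 8 + 23*(2*(-3)*(-10)) = 8 + 23*60 = 8 + 1380 = 1388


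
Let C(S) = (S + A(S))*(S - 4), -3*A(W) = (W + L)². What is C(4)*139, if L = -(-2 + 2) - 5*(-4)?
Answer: 0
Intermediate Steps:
L = 20 (L = -1*0 + 20 = 0 + 20 = 20)
A(W) = -(20 + W)²/3 (A(W) = -(W + 20)²/3 = -(20 + W)²/3)
C(S) = (-4 + S)*(S - (20 + S)²/3) (C(S) = (S - (20 + S)²/3)*(S - 4) = (S - (20 + S)²/3)*(-4 + S) = (-4 + S)*(S - (20 + S)²/3))
C(4)*139 = (1600/3 - 84*4 - 11*4² - ⅓*4³)*139 = (1600/3 - 336 - 11*16 - ⅓*64)*139 = (1600/3 - 336 - 176 - 64/3)*139 = 0*139 = 0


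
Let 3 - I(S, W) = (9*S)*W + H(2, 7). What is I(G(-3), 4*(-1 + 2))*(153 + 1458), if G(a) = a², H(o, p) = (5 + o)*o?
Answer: -539685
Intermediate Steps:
H(o, p) = o*(5 + o)
I(S, W) = -11 - 9*S*W (I(S, W) = 3 - ((9*S)*W + 2*(5 + 2)) = 3 - (9*S*W + 2*7) = 3 - (9*S*W + 14) = 3 - (14 + 9*S*W) = 3 + (-14 - 9*S*W) = -11 - 9*S*W)
I(G(-3), 4*(-1 + 2))*(153 + 1458) = (-11 - 9*(-3)²*4*(-1 + 2))*(153 + 1458) = (-11 - 9*9*4*1)*1611 = (-11 - 9*9*4)*1611 = (-11 - 324)*1611 = -335*1611 = -539685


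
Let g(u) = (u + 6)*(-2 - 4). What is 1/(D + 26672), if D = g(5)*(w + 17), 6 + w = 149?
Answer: 1/16112 ≈ 6.2066e-5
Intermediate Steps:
w = 143 (w = -6 + 149 = 143)
g(u) = -36 - 6*u (g(u) = (6 + u)*(-6) = -36 - 6*u)
D = -10560 (D = (-36 - 6*5)*(143 + 17) = (-36 - 30)*160 = -66*160 = -10560)
1/(D + 26672) = 1/(-10560 + 26672) = 1/16112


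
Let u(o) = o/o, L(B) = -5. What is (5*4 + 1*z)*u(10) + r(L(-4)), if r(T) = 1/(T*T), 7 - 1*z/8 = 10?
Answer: -99/25 ≈ -3.9600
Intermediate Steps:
z = -24 (z = 56 - 8*10 = 56 - 80 = -24)
r(T) = T⁻²
u(o) = 1
(5*4 + 1*z)*u(10) + r(L(-4)) = (5*4 + 1*(-24))*1 + (-5)⁻² = (20 - 24)*1 + 1/25 = -4*1 + 1/25 = -4 + 1/25 = -99/25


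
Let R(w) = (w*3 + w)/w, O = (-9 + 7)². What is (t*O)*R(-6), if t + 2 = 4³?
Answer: 992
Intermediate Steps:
O = 4 (O = (-2)² = 4)
t = 62 (t = -2 + 4³ = -2 + 64 = 62)
R(w) = 4 (R(w) = (3*w + w)/w = (4*w)/w = 4)
(t*O)*R(-6) = (62*4)*4 = 248*4 = 992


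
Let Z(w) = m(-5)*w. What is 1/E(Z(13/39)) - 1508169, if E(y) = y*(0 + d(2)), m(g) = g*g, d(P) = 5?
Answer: -188521122/125 ≈ -1.5082e+6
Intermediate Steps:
m(g) = g²
Z(w) = 25*w (Z(w) = (-5)²*w = 25*w)
E(y) = 5*y (E(y) = y*(0 + 5) = y*5 = 5*y)
1/E(Z(13/39)) - 1508169 = 1/(5*(25*(13/39))) - 1508169 = 1/(5*(25*(13*(1/39)))) - 1508169 = 1/(5*(25*(⅓))) - 1508169 = 1/(5*(25/3)) - 1508169 = 1/(125/3) - 1508169 = 3/125 - 1508169 = -188521122/125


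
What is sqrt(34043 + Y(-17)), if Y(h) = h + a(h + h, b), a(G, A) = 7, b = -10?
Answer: sqrt(34033) ≈ 184.48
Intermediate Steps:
Y(h) = 7 + h (Y(h) = h + 7 = 7 + h)
sqrt(34043 + Y(-17)) = sqrt(34043 + (7 - 17)) = sqrt(34043 - 10) = sqrt(34033)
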